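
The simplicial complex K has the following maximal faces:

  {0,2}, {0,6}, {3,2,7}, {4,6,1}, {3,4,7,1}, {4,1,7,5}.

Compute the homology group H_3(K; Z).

Fix the vertex order 0 < 1 < 2 < 3 < 4 < 5 < 6 < 7 and write every simplex with vertices in increasing order. Then dim K = 3 and the simplices of K are:

  0-simplices (8): [0], [1], [2], [3], [4], [5], [6], [7]
  1-simplices (15): [0,2], [0,6], [1,3], [1,4], [1,5], [1,6], [1,7], [2,3], [2,7], [3,4], [3,7], [4,5], [4,6], [4,7], [5,7]
  2-simplices (9): [1,3,4], [1,3,7], [1,4,5], [1,4,6], [1,4,7], [1,5,7], [2,3,7], [3,4,7], [4,5,7]
  3-simplices (2): [1,3,4,7], [1,4,5,7]

Hence C_0 ≅ Z^8, C_1 ≅ Z^15, C_2 ≅ Z^9, C_3 ≅ Z^2.

∂_1: C_1 → C_0 is given by ∂[p,q] = [q] − [p]. For instance
  ∂[2,7] = [7] − [2].
This gives a 8×15 integer matrix of rank 7; reducing to Smith normal form yields diagonal entries (1,1,1,1,1,1,1).

∂_2: C_2 → C_1 acts by ∂[p,q,r] = [q,r] − [p,r] + [p,q]. For instance
  ∂[1,4,5] = [4,5] − [1,5] + [1,4],
  ∂[1,4,7] = [4,7] − [1,7] + [1,4].
The 15×9 boundary matrix has rank 7 and Smith normal form diag(1,1,1,1,1,1,1).

Boundary ∂_3: C_3 → C_2 sends each 3-simplex σ to the alternating sum Σ_i (−1)^i (σ with its i-th vertex removed). For instance
  ∂[1,4,5,7] = [4,5,7] − [1,5,7] + [1,4,7] − [1,4,5],
  ∂[1,3,4,7] = [3,4,7] − [1,4,7] + [1,3,7] − [1,3,4].
This gives a 9×2 integer matrix of rank 2; reducing to Smith normal form yields diagonal entries (1,1).

Now H_k = ker ∂_k / im ∂_{k+1}, so:

  H_3: rank ker ∂_3 − rank ∂_4 = (2 − 2) − 0 = 0, and there is no ∂_4, so H_3 = 0.

H_3 = 0.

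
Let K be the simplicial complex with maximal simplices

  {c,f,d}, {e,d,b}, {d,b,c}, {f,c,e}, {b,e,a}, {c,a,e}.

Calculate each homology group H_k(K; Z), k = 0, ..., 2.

H_0 ≅ Z,  H_1 ≅ Z,  H_2 = 0.

Fix the vertex order a < b < c < d < e < f and write every simplex with vertices in increasing order. Then dim K = 2 and the simplices of K are:

  0-simplices (6): a, b, c, d, e, f
  1-simplices (12): ab, ac, ae, bc, bd, be, cd, ce, cf, de, df, ef
  2-simplices (6): abe, ace, bcd, bde, cdf, cef

so the chain groups are C_0 ≅ Z^6, C_1 ≅ Z^12, C_2 ≅ Z^6.

Boundary ∂_1: C_1 → C_0 sends each edge [p,q] (with p < q) to q − p.
This gives a 6×12 integer matrix of rank 5; reducing to Smith normal form yields diagonal entries (1,1,1,1,1).

The boundary map ∂_2: C_2 → C_1 sends each 2-simplex [p,q,r] to [q,r] − [p,r] + [p,q]. For instance
  ∂bde = de − be + bd,
  ∂cef = ef − cf + ce.
As a 12×6 matrix over Z this has rank 6, with invariant factors (1,1,1,1,1,1).

From H_k ≅ ker(∂_k) / im(∂_{k+1}) we obtain:

  H_0: rank C_0 − rank ∂_1 = 6 − 5 = 1, and the invariant factors of ∂_1 are all 1, so H_0 ≅ Z.
  H_1: rank ker ∂_1 − rank ∂_2 = (12 − 5) − 6 = 1, and the invariant factors of ∂_2 are all 1, so H_1 ≅ Z.
  H_2: rank ker ∂_2 − rank ∂_3 = (6 − 6) − 0 = 0, and there is no ∂_3, so H_2 ≅ 0.

(K is a triangulation of the cylinder S^1 x I.)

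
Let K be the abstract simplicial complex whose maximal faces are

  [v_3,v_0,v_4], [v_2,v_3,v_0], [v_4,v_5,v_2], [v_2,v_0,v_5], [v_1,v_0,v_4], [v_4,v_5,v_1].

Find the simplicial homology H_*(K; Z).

We work with the vertex ordering v_0 < v_1 < v_2 < v_3 < v_4 < v_5. The simplices of K, each written with vertices in increasing order, are:

  0-simplices (6): [v_0], [v_1], [v_2], [v_3], [v_4], [v_5]
  1-simplices (12): [v_0,v_1], [v_0,v_2], [v_0,v_3], [v_0,v_4], [v_0,v_5], [v_1,v_4], [v_1,v_5], [v_2,v_3], [v_2,v_4], [v_2,v_5], [v_3,v_4], [v_4,v_5]
  2-simplices (6): [v_0,v_1,v_4], [v_0,v_2,v_3], [v_0,v_2,v_5], [v_0,v_3,v_4], [v_1,v_4,v_5], [v_2,v_4,v_5]

giving chain groups C_0 ≅ Z^6, C_1 ≅ Z^12, C_2 ≅ Z^6.

The boundary map ∂_1: C_1 → C_0 maps an edge to its endpoints' difference, ∂[p,q] = q − p. For instance
  ∂[v_4,v_5] = [v_5] − [v_4].
As a 6×12 matrix over Z this has rank 5, with invariant factors (1,1,1,1,1).

∂_2: C_2 → C_1 acts by ∂[p,q,r] = [q,r] − [p,r] + [p,q]. For instance
  ∂[v_0,v_1,v_4] = [v_1,v_4] − [v_0,v_4] + [v_0,v_1],
  ∂[v_0,v_2,v_3] = [v_2,v_3] − [v_0,v_3] + [v_0,v_2].
The resulting 12×6 matrix has rank 6, and its Smith normal form has invariant factors (1,1,1,1,1,1).

Computing H_k = (kernel of ∂_k) / (image of ∂_{k+1}):

  H_0: rank C_0 − rank ∂_1 = 6 − 5 = 1, and the invariant factors of ∂_1 are all 1, so H_0 ≅ Z.
  H_1: rank ker ∂_1 − rank ∂_2 = (12 − 5) − 6 = 1, and the invariant factors of ∂_2 are all 1, so H_1 ≅ Z.
  H_2: rank ker ∂_2 − rank ∂_3 = (6 − 6) − 0 = 0, and there is no ∂_3, so H_2 ≅ 0.

As a check, the Euler characteristic is 6 − 12 + 6 = 0, which agrees with 1 − 1 + 0 = 0.

H_0 ≅ Z,  H_1 ≅ Z,  H_2 = 0.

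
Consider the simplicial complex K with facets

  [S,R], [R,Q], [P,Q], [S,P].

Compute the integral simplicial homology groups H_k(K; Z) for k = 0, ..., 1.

Order the vertices as P < Q < R < S. Listing each simplex with vertices in this order, K has dimension 1 with simplices:

  0-simplices (4): P, Q, R, S
  1-simplices (4): PQ, PS, QR, RS

so the chain groups are C_0 ≅ Z^4, C_1 ≅ Z^4.

∂_1: C_1 → C_0 sends each edge [p,q] (with p < q) to q − p. For instance
  ∂QR = R − Q.
The resulting 4×4 matrix has rank 3, and its Smith normal form has invariant factors (1,1,1).

Reading off H_k = ker ∂_k / im ∂_{k+1}:

  H_0: rank C_0 − rank ∂_1 = 4 − 3 = 1, and the invariant factors of ∂_1 are all 1, so H_0 ≅ Z.
  H_1: rank ker ∂_1 − rank ∂_2 = (4 − 3) − 0 = 1, and there is no ∂_2, so H_1 ≅ Z.

(K is a triangulation of the circle S^1.)

H_0 ≅ Z,  H_1 ≅ Z.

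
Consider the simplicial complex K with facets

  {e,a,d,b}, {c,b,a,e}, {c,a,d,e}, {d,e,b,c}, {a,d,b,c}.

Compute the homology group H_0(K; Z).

We work with the vertex ordering a < b < c < d < e. The simplices of K, each written with vertices in increasing order, are:

  0-simplices (5): a, b, c, d, e
  1-simplices (10): ab, ac, ad, ae, bc, bd, be, cd, ce, de
  2-simplices (10): abc, abd, abe, acd, ace, ade, bcd, bce, bde, cde
  3-simplices (5): abcd, abce, abde, acde, bcde

Hence C_0 ≅ Z^5, C_1 ≅ Z^10, C_2 ≅ Z^10, C_3 ≅ Z^5.

Boundary ∂_1: C_1 → C_0 sends each edge [p,q] (with p < q) to q − p.
The resulting 5×10 matrix has rank 4, and its Smith normal form has invariant factors (1,1,1,1).

The boundary map ∂_2: C_2 → C_1 acts by ∂[p,q,r] = [q,r] − [p,r] + [p,q]. For instance
  ∂abc = bc − ac + ab,
  ∂bce = ce − be + bc.
As a 10×10 matrix over Z this has rank 6, with invariant factors (1,1,1,1,1,1).

The boundary map ∂_3: C_3 → C_2 sends each 3-simplex σ to the alternating sum Σ_i (−1)^i (σ with its i-th vertex removed). For instance
  ∂bcde = cde − bde + bce − bcd,
  ∂abcd = bcd − acd + abd − abc.
The resulting 10×5 matrix has rank 4, and its Smith normal form has invariant factors (1,1,1,1).

Now H_k = ker ∂_k / im ∂_{k+1}, so:

  H_0: rank C_0 − rank ∂_1 = 5 − 4 = 1, and the invariant factors of ∂_1 are all 1, so H_0 ≅ Z.

H_0 ≅ Z.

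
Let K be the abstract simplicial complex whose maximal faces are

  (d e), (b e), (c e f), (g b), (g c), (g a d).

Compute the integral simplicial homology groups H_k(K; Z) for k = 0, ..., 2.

Order the vertices as a < b < c < d < e < f < g. Listing each simplex with vertices in this order, K has dimension 2 with simplices:

  0-simplices (7): a, b, c, d, e, f, g
  1-simplices (10): ad, ag, be, bg, ce, cf, cg, de, dg, ef
  2-simplices (2): adg, cef

so the chain groups are C_0 ≅ Z^7, C_1 ≅ Z^10, C_2 ≅ Z^2.

∂_1: C_1 → C_0 maps an edge to its endpoints' difference, ∂[p,q] = q − p. For instance
  ∂dg = g − d.
The resulting 7×10 matrix has rank 6, and its Smith normal form has invariant factors (1,1,1,1,1,1).

∂_2: C_2 → C_1 sends each 2-simplex [p,q,r] to [q,r] − [p,r] + [p,q]. For instance
  ∂cef = ef − cf + ce,
  ∂adg = dg − ag + ad.
This gives a 10×2 integer matrix of rank 2; reducing to Smith normal form yields diagonal entries (1,1).

Now H_k = ker ∂_k / im ∂_{k+1}, so:

  H_0: rank C_0 − rank ∂_1 = 7 − 6 = 1, and the invariant factors of ∂_1 are all 1, so H_0 = Z.
  H_1: rank ker ∂_1 − rank ∂_2 = (10 − 6) − 2 = 2, and the invariant factors of ∂_2 are all 1, so H_1 = Z^2.
  H_2: rank ker ∂_2 − rank ∂_3 = (2 − 2) − 0 = 0, and there is no ∂_3, so H_2 = 0.

As a check, the Euler characteristic is 7 − 10 + 2 = -1, which agrees with 1 − 2 + 0 = -1.

H_0 ≅ Z,  H_1 ≅ Z^2,  H_2 = 0.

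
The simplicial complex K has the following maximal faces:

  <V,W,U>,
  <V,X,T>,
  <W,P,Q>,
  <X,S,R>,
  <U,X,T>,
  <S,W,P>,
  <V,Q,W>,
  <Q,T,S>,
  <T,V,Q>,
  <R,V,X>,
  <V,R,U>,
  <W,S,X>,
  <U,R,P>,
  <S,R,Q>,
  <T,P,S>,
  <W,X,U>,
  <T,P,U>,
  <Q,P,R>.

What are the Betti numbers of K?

b_0 = 1, b_1 = 1, b_2 = 0.

Order the vertices as P < Q < R < S < T < U < V < W < X. Listing each simplex with vertices in this order, K has dimension 2 with simplices:

  0-simplices (9): P, Q, R, S, T, U, V, W, X
  1-simplices (27): PQ, PR, PS, PT, PU, PW, QR, QS, QT, QV, QW, RS, RU, RV, RX, ST, SW, SX, TU, TV, TX, UV, UW, UX, VW, VX, WX
  2-simplices (18): PQR, PQW, PRU, PST, PSW, PTU, QRS, QST, QTV, QVW, RSX, RUV, RVX, SWX, TUX, TVX, UVW, UWX

so the chain groups are C_0 ≅ Z^9, C_1 ≅ Z^27, C_2 ≅ Z^18.

The boundary map ∂_1: C_1 → C_0 is given by ∂[p,q] = [q] − [p].
As a 9×27 matrix over Z this has rank 8, with invariant factors (1,1,1,1,1,1,1,1).

∂_2: C_2 → C_1 sends each 2-simplex [p,q,r] to [q,r] − [p,r] + [p,q]. For instance
  ∂PSW = SW − PW + PS,
  ∂QTV = TV − QV + QT.
As a 27×18 matrix over Z this has rank 18, with invariant factors (1,1,1,1,1,1,1,1,1,1,1,1,1,1,1,1,1,2).

Now H_k = ker ∂_k / im ∂_{k+1}, so:

  H_0: rank C_0 − rank ∂_1 = 9 − 8 = 1, and the invariant factors of ∂_1 are all 1, so H_0 = Z.
  H_1: rank ker ∂_1 − rank ∂_2 = (27 − 8) − 18 = 1, and ∂_2 has invariant factor 2 > 1, so H_1 = Z ⊕ Z/2Z.
  H_2: rank ker ∂_2 − rank ∂_3 = (18 − 18) − 0 = 0, and there is no ∂_3, so H_2 = 0.

As a check, the Euler characteristic is 9 − 27 + 18 = 0, which agrees with 1 − 1 + 0 = 0.

Hence the Betti numbers are b_0 = 1, b_1 = 1, b_2 = 0.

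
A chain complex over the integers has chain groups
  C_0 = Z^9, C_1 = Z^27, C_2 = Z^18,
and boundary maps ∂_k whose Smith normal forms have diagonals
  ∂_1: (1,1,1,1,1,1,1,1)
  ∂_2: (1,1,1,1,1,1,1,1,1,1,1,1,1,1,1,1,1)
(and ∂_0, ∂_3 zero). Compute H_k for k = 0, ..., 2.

H_0: b_0 = 9 − 0 − 8 = 1; torsion from ∂_1 factors > 1: none. So H_0 = Z.
H_1: b_1 = 27 − 8 − 17 = 2; torsion from ∂_2 factors > 1: none. So H_1 = Z^2.
H_2: b_2 = 18 − 17 − 0 = 1; torsion from ∂_3 factors > 1: none. So H_2 = Z.

H_0 = Z,  H_1 = Z^2,  H_2 = Z.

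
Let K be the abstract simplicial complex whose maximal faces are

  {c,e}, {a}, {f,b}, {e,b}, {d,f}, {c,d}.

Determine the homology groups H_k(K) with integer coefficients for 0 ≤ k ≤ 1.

H_0 = Z^2,  H_1 = Z.

We work with the vertex ordering a < b < c < d < e < f. The simplices of K, each written with vertices in increasing order, are:

  0-simplices (6): a, b, c, d, e, f
  1-simplices (5): be, bf, cd, ce, df

Hence C_0 ≅ Z^6, C_1 ≅ Z^5.

Boundary ∂_1: C_1 → C_0 maps an edge to its endpoints' difference, ∂[p,q] = q − p. For instance
  ∂be = e − b.
As a 6×5 matrix over Z this has rank 4, with invariant factors (1,1,1,1).

Now H_k = ker ∂_k / im ∂_{k+1}, so:

  H_0: rank C_0 − rank ∂_1 = 6 − 4 = 2, and the invariant factors of ∂_1 are all 1, so H_0 = Z^2.
  H_1: rank ker ∂_1 − rank ∂_2 = (5 − 4) − 0 = 1, and there is no ∂_2, so H_1 = Z.

As a check, the Euler characteristic is 6 − 5 = 1, which agrees with 2 − 1 = 1.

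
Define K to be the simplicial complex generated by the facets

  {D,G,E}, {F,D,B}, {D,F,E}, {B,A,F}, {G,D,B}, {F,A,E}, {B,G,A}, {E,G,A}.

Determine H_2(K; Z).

Order the vertices as A < B < D < E < F < G. Listing each simplex with vertices in this order, K has dimension 2 with simplices:

  0-simplices (6): A, B, D, E, F, G
  1-simplices (12): AB, AE, AF, AG, BD, BF, BG, DE, DF, DG, EF, EG
  2-simplices (8): ABF, ABG, AEF, AEG, BDF, BDG, DEF, DEG

so the chain groups are C_0 ≅ Z^6, C_1 ≅ Z^12, C_2 ≅ Z^8.

∂_1: C_1 → C_0 sends each edge [p,q] (with p < q) to q − p. For instance
  ∂AF = F − A.
The 6×12 boundary matrix has rank 5 and Smith normal form diag(1,1,1,1,1).

Boundary ∂_2: C_2 → C_1 sends each 2-simplex [p,q,r] to [q,r] − [p,r] + [p,q]. For instance
  ∂AEG = EG − AG + AE,
  ∂DEG = EG − DG + DE.
The 12×8 boundary matrix has rank 7 and Smith normal form diag(1,1,1,1,1,1,1).

Now H_k = ker ∂_k / im ∂_{k+1}, so:

  H_2: rank ker ∂_2 − rank ∂_3 = (8 − 7) − 0 = 1, and there is no ∂_3, so H_2 = Z.

(K is a triangulation of the 2-sphere S^2.)

H_2 = Z.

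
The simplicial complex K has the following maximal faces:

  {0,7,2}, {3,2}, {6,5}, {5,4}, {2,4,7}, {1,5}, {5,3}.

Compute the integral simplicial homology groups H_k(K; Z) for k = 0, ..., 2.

Take the total order 0 < 1 < 2 < 3 < 4 < 5 < 6 < 7 on the vertex set. Then K (dimension 2) consists of the simplices:

  0-simplices (8): [0], [1], [2], [3], [4], [5], [6], [7]
  1-simplices (10): [0,2], [0,7], [1,5], [2,3], [2,4], [2,7], [3,5], [4,5], [4,7], [5,6]
  2-simplices (2): [0,2,7], [2,4,7]

so the chain groups are C_0 ≅ Z^8, C_1 ≅ Z^10, C_2 ≅ Z^2.

∂_1: C_1 → C_0 maps an edge to its endpoints' difference, ∂[p,q] = q − p.
The resulting 8×10 matrix has rank 7, and its Smith normal form has invariant factors (1,1,1,1,1,1,1).

Boundary ∂_2: C_2 → C_1 sends each 2-simplex [p,q,r] to [q,r] − [p,r] + [p,q]. For instance
  ∂[2,4,7] = [4,7] − [2,7] + [2,4],
  ∂[0,2,7] = [2,7] − [0,7] + [0,2].
The 10×2 boundary matrix has rank 2 and Smith normal form diag(1,1).

Now H_k = ker ∂_k / im ∂_{k+1}, so:

  H_0: rank C_0 − rank ∂_1 = 8 − 7 = 1, and the invariant factors of ∂_1 are all 1, so H_0 = Z.
  H_1: rank ker ∂_1 − rank ∂_2 = (10 − 7) − 2 = 1, and the invariant factors of ∂_2 are all 1, so H_1 = Z.
  H_2: rank ker ∂_2 − rank ∂_3 = (2 − 2) − 0 = 0, and there is no ∂_3, so H_2 = 0.

As a check, the Euler characteristic is 8 − 10 + 2 = 0, which agrees with 1 − 1 + 0 = 0.

H_0 ≅ Z,  H_1 ≅ Z,  H_2 = 0.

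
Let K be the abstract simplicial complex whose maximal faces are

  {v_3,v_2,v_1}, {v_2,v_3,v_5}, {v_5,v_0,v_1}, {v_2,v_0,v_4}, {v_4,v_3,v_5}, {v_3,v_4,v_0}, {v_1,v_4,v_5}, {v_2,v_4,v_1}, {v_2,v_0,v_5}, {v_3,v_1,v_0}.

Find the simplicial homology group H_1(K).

H_1 ≅ Z/2.

Order the vertices as v_0 < v_1 < v_2 < v_3 < v_4 < v_5. Listing each simplex with vertices in this order, K has dimension 2 with simplices:

  0-simplices (6): [v_0], [v_1], [v_2], [v_3], [v_4], [v_5]
  1-simplices (15): (15 of them)
  2-simplices (10): [v_0,v_1,v_3], [v_0,v_1,v_5], [v_0,v_2,v_4], [v_0,v_2,v_5], [v_0,v_3,v_4], [v_1,v_2,v_3], [v_1,v_2,v_4], [v_1,v_4,v_5], [v_2,v_3,v_5], [v_3,v_4,v_5]

so the chain groups are C_0 ≅ Z^6, C_1 ≅ Z^15, C_2 ≅ Z^10.

The boundary map ∂_1: C_1 → C_0 maps an edge to its endpoints' difference, ∂[p,q] = q − p. For instance
  ∂[v_1,v_4] = [v_4] − [v_1].
This gives a 6×15 integer matrix of rank 5; reducing to Smith normal form yields diagonal entries (1,1,1,1,1).

The boundary map ∂_2: C_2 → C_1 acts by ∂[p,q,r] = [q,r] − [p,r] + [p,q]. For instance
  ∂[v_1,v_2,v_4] = [v_2,v_4] − [v_1,v_4] + [v_1,v_2],
  ∂[v_0,v_1,v_5] = [v_1,v_5] − [v_0,v_5] + [v_0,v_1].
This gives a 15×10 integer matrix of rank 10; reducing to Smith normal form yields diagonal entries (1,1,1,1,1,1,1,1,1,2).

From H_k ≅ ker(∂_k) / im(∂_{k+1}) we obtain:

  H_1: rank ker ∂_1 − rank ∂_2 = (15 − 5) − 10 = 0, and ∂_2 has invariant factor 2 > 1, so H_1 ≅ Z/2.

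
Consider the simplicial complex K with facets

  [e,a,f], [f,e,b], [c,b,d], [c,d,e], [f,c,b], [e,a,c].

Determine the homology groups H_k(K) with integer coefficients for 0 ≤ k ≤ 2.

Take the total order a < b < c < d < e < f on the vertex set. Then K (dimension 2) consists of the simplices:

  0-simplices (6): a, b, c, d, e, f
  1-simplices (12): ac, ae, af, bc, bd, be, bf, cd, ce, cf, de, ef
  2-simplices (6): ace, aef, bcd, bcf, bef, cde

giving chain groups C_0 ≅ Z^6, C_1 ≅ Z^12, C_2 ≅ Z^6.

∂_1: C_1 → C_0 maps an edge to its endpoints' difference, ∂[p,q] = q − p.
The resulting 6×12 matrix has rank 5, and its Smith normal form has invariant factors (1,1,1,1,1).

∂_2: C_2 → C_1 maps a triangle to the signed sum of its edges. For instance
  ∂bcf = cf − bf + bc,
  ∂cde = de − ce + cd.
The resulting 12×6 matrix has rank 6, and its Smith normal form has invariant factors (1,1,1,1,1,1).

Now H_k = ker ∂_k / im ∂_{k+1}, so:

  H_0: rank C_0 − rank ∂_1 = 6 − 5 = 1, and the invariant factors of ∂_1 are all 1, so H_0 ≅ Z.
  H_1: rank ker ∂_1 − rank ∂_2 = (12 − 5) − 6 = 1, and the invariant factors of ∂_2 are all 1, so H_1 ≅ Z.
  H_2: rank ker ∂_2 − rank ∂_3 = (6 − 6) − 0 = 0, and there is no ∂_3, so H_2 ≅ 0.

H_0 = Z,  H_1 = Z,  H_2 = 0.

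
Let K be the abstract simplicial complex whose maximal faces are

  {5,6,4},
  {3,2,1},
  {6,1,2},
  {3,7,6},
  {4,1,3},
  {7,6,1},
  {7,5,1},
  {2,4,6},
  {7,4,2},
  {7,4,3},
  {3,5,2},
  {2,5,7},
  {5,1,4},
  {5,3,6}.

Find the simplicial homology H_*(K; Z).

We work with the vertex ordering 1 < 2 < 3 < 4 < 5 < 6 < 7. The simplices of K, each written with vertices in increasing order, are:

  0-simplices (7): [1], [2], [3], [4], [5], [6], [7]
  1-simplices (21): [1,2], [1,3], [1,4], [1,5], [1,6], [1,7], [2,3], [2,4], [2,5], [2,6], [2,7], [3,4], [3,5], [3,6], [3,7], [4,5], [4,6], [4,7], [5,6], [5,7], [6,7]
  2-simplices (14): [1,2,3], [1,2,6], [1,3,4], [1,4,5], [1,5,7], [1,6,7], [2,3,5], [2,4,6], [2,4,7], [2,5,7], [3,4,7], [3,5,6], [3,6,7], [4,5,6]

Hence C_0 ≅ Z^7, C_1 ≅ Z^21, C_2 ≅ Z^14.

∂_1: C_1 → C_0 maps an edge to its endpoints' difference, ∂[p,q] = q − p. For instance
  ∂[1,2] = [2] − [1].
This gives a 7×21 integer matrix of rank 6; reducing to Smith normal form yields diagonal entries (1,1,1,1,1,1).

The boundary map ∂_2: C_2 → C_1 sends each 2-simplex [p,q,r] to [q,r] − [p,r] + [p,q]. For instance
  ∂[2,3,5] = [3,5] − [2,5] + [2,3],
  ∂[1,4,5] = [4,5] − [1,5] + [1,4].
The resulting 21×14 matrix has rank 13, and its Smith normal form has invariant factors (1,1,1,1,1,1,1,1,1,1,1,1,1).

Reading off H_k = ker ∂_k / im ∂_{k+1}:

  H_0: rank C_0 − rank ∂_1 = 7 − 6 = 1, and the invariant factors of ∂_1 are all 1, so H_0 = Z.
  H_1: rank ker ∂_1 − rank ∂_2 = (21 − 6) − 13 = 2, and the invariant factors of ∂_2 are all 1, so H_1 = Z^2.
  H_2: rank ker ∂_2 − rank ∂_3 = (14 − 13) − 0 = 1, and there is no ∂_3, so H_2 = Z.

As a check, the Euler characteristic is 7 − 21 + 14 = 0, which agrees with 1 − 2 + 1 = 0.

H_0 ≅ Z,  H_1 ≅ Z^2,  H_2 ≅ Z.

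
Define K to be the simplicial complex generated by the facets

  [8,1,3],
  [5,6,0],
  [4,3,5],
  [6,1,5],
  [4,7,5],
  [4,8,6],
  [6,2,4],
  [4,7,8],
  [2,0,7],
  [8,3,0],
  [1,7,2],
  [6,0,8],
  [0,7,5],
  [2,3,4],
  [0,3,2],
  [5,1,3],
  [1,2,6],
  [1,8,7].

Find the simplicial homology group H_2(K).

H_2 ≅ Z.

K has 9 vertices, 27 edges, 18 triangles.
rank ∂_2 = 17, rank ∂_3 = 0 ⇒ b_2 = 18 − 17 − 0 = 1. So H_2 = Z.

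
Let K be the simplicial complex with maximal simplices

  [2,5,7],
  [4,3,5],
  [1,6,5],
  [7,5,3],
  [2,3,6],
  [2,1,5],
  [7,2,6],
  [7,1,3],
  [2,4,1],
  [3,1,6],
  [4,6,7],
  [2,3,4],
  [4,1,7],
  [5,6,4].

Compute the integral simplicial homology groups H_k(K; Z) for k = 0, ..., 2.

H_0 = Z,  H_1 = Z^2,  H_2 = Z.

Fix the vertex order 1 < 2 < 3 < 4 < 5 < 6 < 7 and write every simplex with vertices in increasing order. Then dim K = 2 and the simplices of K are:

  0-simplices (7): [1], [2], [3], [4], [5], [6], [7]
  1-simplices (21): [1,2], [1,3], [1,4], [1,5], [1,6], [1,7], [2,3], [2,4], [2,5], [2,6], [2,7], [3,4], [3,5], [3,6], [3,7], [4,5], [4,6], [4,7], [5,6], [5,7], [6,7]
  2-simplices (14): [1,2,4], [1,2,5], [1,3,6], [1,3,7], [1,4,7], [1,5,6], [2,3,4], [2,3,6], [2,5,7], [2,6,7], [3,4,5], [3,5,7], [4,5,6], [4,6,7]

Hence C_0 ≅ Z^7, C_1 ≅ Z^21, C_2 ≅ Z^14.

∂_1: C_1 → C_0 sends each edge [p,q] (with p < q) to q − p. For instance
  ∂[3,7] = [7] − [3].
As a 7×21 matrix over Z this has rank 6, with invariant factors (1,1,1,1,1,1).

The boundary map ∂_2: C_2 → C_1 acts by ∂[p,q,r] = [q,r] − [p,r] + [p,q]. For instance
  ∂[1,4,7] = [4,7] − [1,7] + [1,4],
  ∂[1,3,6] = [3,6] − [1,6] + [1,3].
This gives a 21×14 integer matrix of rank 13; reducing to Smith normal form yields diagonal entries (1,1,1,1,1,1,1,1,1,1,1,1,1).

From H_k ≅ ker(∂_k) / im(∂_{k+1}) we obtain:

  H_0: rank C_0 − rank ∂_1 = 7 − 6 = 1, and the invariant factors of ∂_1 are all 1, so H_0 ≅ Z.
  H_1: rank ker ∂_1 − rank ∂_2 = (21 − 6) − 13 = 2, and the invariant factors of ∂_2 are all 1, so H_1 ≅ Z^2.
  H_2: rank ker ∂_2 − rank ∂_3 = (14 − 13) − 0 = 1, and there is no ∂_3, so H_2 ≅ Z.

(K is a triangulation of the torus T^2.)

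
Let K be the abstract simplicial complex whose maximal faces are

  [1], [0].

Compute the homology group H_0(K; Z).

H_0 ≅ Z^2.

Fix the vertex order 0 < 1 and write every simplex with vertices in increasing order. Then dim K = 0 and the simplices of K are:

  0-simplices (2): [0], [1]

so the chain groups are C_0 ≅ Z^2.

Computing H_k = (kernel of ∂_k) / (image of ∂_{k+1}):

  H_0: rank C_0 − rank ∂_1 = 2 − 0 = 2, and there is no ∂_1, so H_0 = Z^2.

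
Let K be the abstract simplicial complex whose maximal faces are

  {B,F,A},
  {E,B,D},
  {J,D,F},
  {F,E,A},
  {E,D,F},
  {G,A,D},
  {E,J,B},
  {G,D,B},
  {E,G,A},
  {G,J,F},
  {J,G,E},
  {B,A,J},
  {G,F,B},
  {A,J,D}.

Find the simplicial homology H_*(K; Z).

We work with the vertex ordering A < B < D < E < F < G < J. The simplices of K, each written with vertices in increasing order, are:

  0-simplices (7): A, B, D, E, F, G, J
  1-simplices (21): AB, AD, AE, AF, AG, AJ, BD, BE, BF, BG, BJ, DE, DF, DG, DJ, EF, EG, EJ, FG, FJ, GJ
  2-simplices (14): ABF, ABJ, ADG, ADJ, AEF, AEG, BDE, BDG, BEJ, BFG, DEF, DFJ, EGJ, FGJ

Hence C_0 ≅ Z^7, C_1 ≅ Z^21, C_2 ≅ Z^14.

The boundary map ∂_1: C_1 → C_0 sends each edge [p,q] (with p < q) to q − p. For instance
  ∂DF = F − D.
The resulting 7×21 matrix has rank 6, and its Smith normal form has invariant factors (1,1,1,1,1,1).

The boundary map ∂_2: C_2 → C_1 sends each 2-simplex [p,q,r] to [q,r] − [p,r] + [p,q]. For instance
  ∂EGJ = GJ − EJ + EG,
  ∂BDG = DG − BG + BD.
As a 21×14 matrix over Z this has rank 13, with invariant factors (1,1,1,1,1,1,1,1,1,1,1,1,1).

Computing H_k = (kernel of ∂_k) / (image of ∂_{k+1}):

  H_0: rank C_0 − rank ∂_1 = 7 − 6 = 1, and the invariant factors of ∂_1 are all 1, so H_0 ≅ Z.
  H_1: rank ker ∂_1 − rank ∂_2 = (21 − 6) − 13 = 2, and the invariant factors of ∂_2 are all 1, so H_1 ≅ Z^2.
  H_2: rank ker ∂_2 − rank ∂_3 = (14 − 13) − 0 = 1, and there is no ∂_3, so H_2 ≅ Z.

As a check, the Euler characteristic is 7 − 21 + 14 = 0, which agrees with 1 − 2 + 1 = 0.

H_0 = Z,  H_1 = Z^2,  H_2 = Z.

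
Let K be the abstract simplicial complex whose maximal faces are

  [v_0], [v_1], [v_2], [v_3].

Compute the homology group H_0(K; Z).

H_0 = Z^4.

K has 4 vertices.
rank ∂_0 = 0, rank ∂_1 = 0 ⇒ b_0 = 4 − 0 − 0 = 4. So H_0 = Z^4.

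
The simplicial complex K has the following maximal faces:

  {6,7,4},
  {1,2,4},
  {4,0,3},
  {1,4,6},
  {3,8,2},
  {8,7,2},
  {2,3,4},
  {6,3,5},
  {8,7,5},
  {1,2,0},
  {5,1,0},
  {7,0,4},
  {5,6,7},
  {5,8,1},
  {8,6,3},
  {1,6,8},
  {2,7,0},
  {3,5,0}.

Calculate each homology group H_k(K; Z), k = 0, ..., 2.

H_0 ≅ Z,  H_1 ≅ Z ⊕ Z/2,  H_2 = 0.

We work with the vertex ordering 0 < 1 < 2 < 3 < 4 < 5 < 6 < 7 < 8. The simplices of K, each written with vertices in increasing order, are:

  0-simplices (9): [0], [1], [2], [3], [4], [5], [6], [7], [8]
  1-simplices (27): (27 of them)
  2-simplices (18): [0,1,2], [0,1,5], [0,2,7], [0,3,4], [0,3,5], [0,4,7], [1,2,4], [1,4,6], [1,5,8], [1,6,8], [2,3,4], [2,3,8], [2,7,8], [3,5,6], [3,6,8], [4,6,7], [5,6,7], [5,7,8]

so the chain groups are C_0 ≅ Z^9, C_1 ≅ Z^27, C_2 ≅ Z^18.

Boundary ∂_1: C_1 → C_0 is given by ∂[p,q] = [q] − [p].
The resulting 9×27 matrix has rank 8, and its Smith normal form has invariant factors (1,1,1,1,1,1,1,1).

Boundary ∂_2: C_2 → C_1 maps a triangle to the signed sum of its edges. For instance
  ∂[1,6,8] = [6,8] − [1,8] + [1,6],
  ∂[0,1,2] = [1,2] − [0,2] + [0,1].
The 27×18 boundary matrix has rank 18 and Smith normal form diag(1,1,1,1,1,1,1,1,1,1,1,1,1,1,1,1,1,2).

Computing H_k = (kernel of ∂_k) / (image of ∂_{k+1}):

  H_0: rank C_0 − rank ∂_1 = 9 − 8 = 1, and the invariant factors of ∂_1 are all 1, so H_0 = Z.
  H_1: rank ker ∂_1 − rank ∂_2 = (27 − 8) − 18 = 1, and ∂_2 has invariant factor 2 > 1, so H_1 = Z ⊕ Z/2.
  H_2: rank ker ∂_2 − rank ∂_3 = (18 − 18) − 0 = 0, and there is no ∂_3, so H_2 = 0.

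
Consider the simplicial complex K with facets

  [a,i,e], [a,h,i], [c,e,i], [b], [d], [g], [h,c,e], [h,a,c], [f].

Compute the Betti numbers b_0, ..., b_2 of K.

Take the total order a < b < c < d < e < f < g < h < i on the vertex set. Then K (dimension 2) consists of the simplices:

  0-simplices (9): a, b, c, d, e, f, g, h, i
  1-simplices (10): ac, ae, ah, ai, ce, ch, ci, eh, ei, hi
  2-simplices (5): ach, aei, ahi, ceh, cei

Hence C_0 ≅ Z^9, C_1 ≅ Z^10, C_2 ≅ Z^5.

The boundary map ∂_1: C_1 → C_0 is given by ∂[p,q] = [q] − [p]. For instance
  ∂ah = h − a.
This gives a 9×10 integer matrix of rank 4; reducing to Smith normal form yields diagonal entries (1,1,1,1).

∂_2: C_2 → C_1 maps a triangle to the signed sum of its edges. For instance
  ∂ahi = hi − ai + ah,
  ∂aei = ei − ai + ae.
This gives a 10×5 integer matrix of rank 5; reducing to Smith normal form yields diagonal entries (1,1,1,1,1).

Now H_k = ker ∂_k / im ∂_{k+1}, so:

  H_0: rank C_0 − rank ∂_1 = 9 − 4 = 5, and the invariant factors of ∂_1 are all 1, so H_0 = Z^5.
  H_1: rank ker ∂_1 − rank ∂_2 = (10 − 4) − 5 = 1, and the invariant factors of ∂_2 are all 1, so H_1 = Z.
  H_2: rank ker ∂_2 − rank ∂_3 = (5 − 5) − 0 = 0, and there is no ∂_3, so H_2 = 0.

Hence the Betti numbers are b_0 = 5, b_1 = 1, b_2 = 0.

b_0 = 5, b_1 = 1, b_2 = 0.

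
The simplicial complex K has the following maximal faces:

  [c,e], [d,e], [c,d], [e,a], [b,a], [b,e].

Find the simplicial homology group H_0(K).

H_0 ≅ Z.

Order the vertices as a < b < c < d < e. Listing each simplex with vertices in this order, K has dimension 1 with simplices:

  0-simplices (5): a, b, c, d, e
  1-simplices (6): ab, ae, be, cd, ce, de

so the chain groups are C_0 ≅ Z^5, C_1 ≅ Z^6.

Boundary ∂_1: C_1 → C_0 is given by ∂[p,q] = [q] − [p]. For instance
  ∂de = e − d.
The resulting 5×6 matrix has rank 4, and its Smith normal form has invariant factors (1,1,1,1).

Now H_k = ker ∂_k / im ∂_{k+1}, so:

  H_0: rank C_0 − rank ∂_1 = 5 − 4 = 1, and the invariant factors of ∂_1 are all 1, so H_0 ≅ Z.

(K is a triangulation of a wedge of 2 circles.)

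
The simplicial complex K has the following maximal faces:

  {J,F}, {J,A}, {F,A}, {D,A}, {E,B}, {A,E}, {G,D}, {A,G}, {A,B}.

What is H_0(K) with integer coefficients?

H_0 ≅ Z.

Take the total order A < B < D < E < F < G < J on the vertex set. Then K (dimension 1) consists of the simplices:

  0-simplices (7): A, B, D, E, F, G, J
  1-simplices (9): AB, AD, AE, AF, AG, AJ, BE, DG, FJ

Hence C_0 ≅ Z^7, C_1 ≅ Z^9.

∂_1: C_1 → C_0 sends each edge [p,q] (with p < q) to q − p. For instance
  ∂BE = E − B.
The resulting 7×9 matrix has rank 6, and its Smith normal form has invariant factors (1,1,1,1,1,1).

From H_k ≅ ker(∂_k) / im(∂_{k+1}) we obtain:

  H_0: rank C_0 − rank ∂_1 = 7 − 6 = 1, and the invariant factors of ∂_1 are all 1, so H_0 ≅ Z.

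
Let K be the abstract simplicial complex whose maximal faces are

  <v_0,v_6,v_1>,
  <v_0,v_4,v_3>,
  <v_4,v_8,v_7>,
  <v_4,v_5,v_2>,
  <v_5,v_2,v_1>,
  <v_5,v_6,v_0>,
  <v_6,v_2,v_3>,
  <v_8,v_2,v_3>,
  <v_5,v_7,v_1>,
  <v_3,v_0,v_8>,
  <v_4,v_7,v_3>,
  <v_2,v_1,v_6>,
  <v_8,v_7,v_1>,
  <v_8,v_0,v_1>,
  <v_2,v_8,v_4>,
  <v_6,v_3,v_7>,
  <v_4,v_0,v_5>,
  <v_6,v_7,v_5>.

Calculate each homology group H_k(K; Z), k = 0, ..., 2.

H_0 = Z,  H_1 = Z ⊕ Z/2Z,  H_2 = 0.

K has 9 vertices, 27 edges, 18 triangles.
rank ∂_0 = 0, rank ∂_1 = 8 ⇒ b_0 = 9 − 0 − 8 = 1; all invariant factors of ∂_1 are 1 so no torsion. So H_0 = Z.
rank ∂_1 = 8, rank ∂_2 = 18 ⇒ b_1 = 27 − 8 − 18 = 1; ∂_2 has invariant factor(s) [2] giving torsion. So H_1 = Z ⊕ Z/2Z.
rank ∂_2 = 18, rank ∂_3 = 0 ⇒ b_2 = 18 − 18 − 0 = 0. So H_2 = 0.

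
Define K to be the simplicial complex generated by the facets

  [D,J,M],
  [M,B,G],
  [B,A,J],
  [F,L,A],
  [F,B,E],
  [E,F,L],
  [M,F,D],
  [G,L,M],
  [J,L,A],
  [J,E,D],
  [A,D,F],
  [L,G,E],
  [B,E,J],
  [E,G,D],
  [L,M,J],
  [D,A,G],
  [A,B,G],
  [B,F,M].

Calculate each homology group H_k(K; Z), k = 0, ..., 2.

We work with the vertex ordering A < B < D < E < F < G < J < L < M. The simplices of K, each written with vertices in increasing order, are:

  0-simplices (9): A, B, D, E, F, G, J, L, M
  1-simplices (27): AB, AD, AF, AG, AJ, AL, BE, BF, BG, BJ, BM, DE, DF, DG, DJ, DM, EF, EG, EJ, EL, FL, FM, GL, GM, JL, JM, LM
  2-simplices (18): ABG, ABJ, ADF, ADG, AFL, AJL, BEF, BEJ, BFM, BGM, DEG, DEJ, DFM, DJM, EFL, EGL, GLM, JLM

so the chain groups are C_0 ≅ Z^9, C_1 ≅ Z^27, C_2 ≅ Z^18.

The boundary map ∂_1: C_1 → C_0 maps an edge to its endpoints' difference, ∂[p,q] = q − p.
This gives a 9×27 integer matrix of rank 8; reducing to Smith normal form yields diagonal entries (1,1,1,1,1,1,1,1).

Boundary ∂_2: C_2 → C_1 acts by ∂[p,q,r] = [q,r] − [p,r] + [p,q]. For instance
  ∂AJL = JL − AL + AJ,
  ∂DJM = JM − DM + DJ.
As a 27×18 matrix over Z this has rank 17, with invariant factors (1,1,1,1,1,1,1,1,1,1,1,1,1,1,1,1,1).

From H_k ≅ ker(∂_k) / im(∂_{k+1}) we obtain:

  H_0: rank C_0 − rank ∂_1 = 9 − 8 = 1, and the invariant factors of ∂_1 are all 1, so H_0 = Z.
  H_1: rank ker ∂_1 − rank ∂_2 = (27 − 8) − 17 = 2, and the invariant factors of ∂_2 are all 1, so H_1 = Z^2.
  H_2: rank ker ∂_2 − rank ∂_3 = (18 − 17) − 0 = 1, and there is no ∂_3, so H_2 = Z.

As a check, the Euler characteristic is 9 − 27 + 18 = 0, which agrees with 1 − 2 + 1 = 0.

H_0 = Z,  H_1 = Z^2,  H_2 = Z.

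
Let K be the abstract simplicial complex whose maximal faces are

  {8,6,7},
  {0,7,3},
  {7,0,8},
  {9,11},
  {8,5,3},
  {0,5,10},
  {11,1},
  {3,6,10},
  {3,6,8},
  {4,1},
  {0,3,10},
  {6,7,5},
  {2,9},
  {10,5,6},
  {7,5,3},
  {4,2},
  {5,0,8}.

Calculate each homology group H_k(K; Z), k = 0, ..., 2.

H_0 ≅ Z^2,  H_1 ≅ Z ⊕ Z/2,  H_2 = 0.

K has 12 vertices, 23 edges, 12 triangles.
rank ∂_0 = 0, rank ∂_1 = 10 ⇒ b_0 = 12 − 0 − 10 = 2; all invariant factors of ∂_1 are 1 so no torsion. So H_0 ≅ Z^2.
rank ∂_1 = 10, rank ∂_2 = 12 ⇒ b_1 = 23 − 10 − 12 = 1; ∂_2 has invariant factor(s) [2] giving torsion. So H_1 ≅ Z ⊕ Z/2.
rank ∂_2 = 12, rank ∂_3 = 0 ⇒ b_2 = 12 − 12 − 0 = 0. So H_2 ≅ 0.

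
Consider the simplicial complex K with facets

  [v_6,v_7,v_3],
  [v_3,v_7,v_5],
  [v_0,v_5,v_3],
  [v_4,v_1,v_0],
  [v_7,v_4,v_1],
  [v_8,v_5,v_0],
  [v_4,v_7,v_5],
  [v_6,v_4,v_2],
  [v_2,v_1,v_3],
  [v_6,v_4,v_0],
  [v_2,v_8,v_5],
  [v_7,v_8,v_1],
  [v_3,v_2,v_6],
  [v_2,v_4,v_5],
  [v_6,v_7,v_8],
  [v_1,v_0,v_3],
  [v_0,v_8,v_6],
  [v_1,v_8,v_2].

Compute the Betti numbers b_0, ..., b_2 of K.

b_0 = 1, b_1 = 2, b_2 = 1.

We work with the vertex ordering v_0 < v_1 < v_2 < v_3 < v_4 < v_5 < v_6 < v_7 < v_8. The simplices of K, each written with vertices in increasing order, are:

  0-simplices (9): [v_0], [v_1], [v_2], [v_3], [v_4], [v_5], [v_6], [v_7], [v_8]
  1-simplices (27): (27 of them)
  2-simplices (18): (18 of them)

Hence C_0 ≅ Z^9, C_1 ≅ Z^27, C_2 ≅ Z^18.

∂_1: C_1 → C_0 sends each edge [p,q] (with p < q) to q − p. For instance
  ∂[v_1,v_7] = [v_7] − [v_1].
The 9×27 boundary matrix has rank 8 and Smith normal form diag(1,1,1,1,1,1,1,1).

The boundary map ∂_2: C_2 → C_1 acts by ∂[p,q,r] = [q,r] − [p,r] + [p,q]. For instance
  ∂[v_0,v_4,v_6] = [v_4,v_6] − [v_0,v_6] + [v_0,v_4],
  ∂[v_1,v_4,v_7] = [v_4,v_7] − [v_1,v_7] + [v_1,v_4].
This gives a 27×18 integer matrix of rank 17; reducing to Smith normal form yields diagonal entries (1,1,1,1,1,1,1,1,1,1,1,1,1,1,1,1,1).

From H_k ≅ ker(∂_k) / im(∂_{k+1}) we obtain:

  H_0: rank C_0 − rank ∂_1 = 9 − 8 = 1, and the invariant factors of ∂_1 are all 1, so H_0 ≅ Z.
  H_1: rank ker ∂_1 − rank ∂_2 = (27 − 8) − 17 = 2, and the invariant factors of ∂_2 are all 1, so H_1 ≅ Z^2.
  H_2: rank ker ∂_2 − rank ∂_3 = (18 − 17) − 0 = 1, and there is no ∂_3, so H_2 ≅ Z.

Hence the Betti numbers are b_0 = 1, b_1 = 2, b_2 = 1.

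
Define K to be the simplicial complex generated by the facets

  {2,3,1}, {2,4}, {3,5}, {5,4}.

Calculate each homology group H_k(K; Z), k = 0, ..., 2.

Order the vertices as 1 < 2 < 3 < 4 < 5. Listing each simplex with vertices in this order, K has dimension 2 with simplices:

  0-simplices (5): [1], [2], [3], [4], [5]
  1-simplices (6): [1,2], [1,3], [2,3], [2,4], [3,5], [4,5]
  2-simplices (1): [1,2,3]

Hence C_0 ≅ Z^5, C_1 ≅ Z^6, C_2 ≅ Z^1.

Boundary ∂_1: C_1 → C_0 sends each edge [p,q] (with p < q) to q − p. For instance
  ∂[2,3] = [3] − [2].
The resulting 5×6 matrix has rank 4, and its Smith normal form has invariant factors (1,1,1,1).

∂_2: C_2 → C_1 sends each 2-simplex [p,q,r] to [q,r] − [p,r] + [p,q]. For instance
  ∂[1,2,3] = [2,3] − [1,3] + [1,2].
This gives a 6×1 integer matrix of rank 1; reducing to Smith normal form yields diagonal entries (1).

Reading off H_k = ker ∂_k / im ∂_{k+1}:

  H_0: rank C_0 − rank ∂_1 = 5 − 4 = 1, and the invariant factors of ∂_1 are all 1, so H_0 = Z.
  H_1: rank ker ∂_1 − rank ∂_2 = (6 − 4) − 1 = 1, and the invariant factors of ∂_2 are all 1, so H_1 = Z.
  H_2: rank ker ∂_2 − rank ∂_3 = (1 − 1) − 0 = 0, and there is no ∂_3, so H_2 = 0.

H_0 = Z,  H_1 = Z,  H_2 = 0.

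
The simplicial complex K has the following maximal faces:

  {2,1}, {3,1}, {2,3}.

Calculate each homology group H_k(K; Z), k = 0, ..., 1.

Fix the vertex order 1 < 2 < 3 and write every simplex with vertices in increasing order. Then dim K = 1 and the simplices of K are:

  0-simplices (3): [1], [2], [3]
  1-simplices (3): [1,2], [1,3], [2,3]

giving chain groups C_0 ≅ Z^3, C_1 ≅ Z^3.

∂_1: C_1 → C_0 maps an edge to its endpoints' difference, ∂[p,q] = q − p. For instance
  ∂[2,3] = [3] − [2].
The resulting 3×3 matrix has rank 2, and its Smith normal form has invariant factors (1,1).

Reading off H_k = ker ∂_k / im ∂_{k+1}:

  H_0: rank C_0 − rank ∂_1 = 3 − 2 = 1, and the invariant factors of ∂_1 are all 1, so H_0 = Z.
  H_1: rank ker ∂_1 − rank ∂_2 = (3 − 2) − 0 = 1, and there is no ∂_2, so H_1 = Z.

As a check, the Euler characteristic is 3 − 3 = 0, which agrees with 1 − 1 = 0.

H_0 = Z,  H_1 = Z.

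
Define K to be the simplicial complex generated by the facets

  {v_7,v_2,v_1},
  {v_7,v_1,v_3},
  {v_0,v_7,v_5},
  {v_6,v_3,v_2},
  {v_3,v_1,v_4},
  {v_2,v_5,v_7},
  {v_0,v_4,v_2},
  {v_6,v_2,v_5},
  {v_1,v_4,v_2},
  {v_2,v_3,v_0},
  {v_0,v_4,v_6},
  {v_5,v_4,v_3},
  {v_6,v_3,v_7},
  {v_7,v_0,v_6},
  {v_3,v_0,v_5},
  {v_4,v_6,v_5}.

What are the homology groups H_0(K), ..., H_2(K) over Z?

We work with the vertex ordering v_0 < v_1 < v_2 < v_3 < v_4 < v_5 < v_6 < v_7. The simplices of K, each written with vertices in increasing order, are:

  0-simplices (8): [v_0], [v_1], [v_2], [v_3], [v_4], [v_5], [v_6], [v_7]
  1-simplices (24): (24 of them)
  2-simplices (16): (16 of them)

Hence C_0 ≅ Z^8, C_1 ≅ Z^24, C_2 ≅ Z^16.

The boundary map ∂_1: C_1 → C_0 is given by ∂[p,q] = [q] − [p].
The 8×24 boundary matrix has rank 7 and Smith normal form diag(1,1,1,1,1,1,1).

Boundary ∂_2: C_2 → C_1 maps a triangle to the signed sum of its edges. For instance
  ∂[v_1,v_3,v_7] = [v_3,v_7] − [v_1,v_7] + [v_1,v_3],
  ∂[v_0,v_5,v_7] = [v_5,v_7] − [v_0,v_7] + [v_0,v_5].
This gives a 24×16 integer matrix of rank 15; reducing to Smith normal form yields diagonal entries (1,1,1,1,1,1,1,1,1,1,1,1,1,1,1).

From H_k ≅ ker(∂_k) / im(∂_{k+1}) we obtain:

  H_0: rank C_0 − rank ∂_1 = 8 − 7 = 1, and the invariant factors of ∂_1 are all 1, so H_0 = Z.
  H_1: rank ker ∂_1 − rank ∂_2 = (24 − 7) − 15 = 2, and the invariant factors of ∂_2 are all 1, so H_1 = Z^2.
  H_2: rank ker ∂_2 − rank ∂_3 = (16 − 15) − 0 = 1, and there is no ∂_3, so H_2 = Z.

As a check, the Euler characteristic is 8 − 24 + 16 = 0, which agrees with 1 − 2 + 1 = 0.

H_0 ≅ Z,  H_1 ≅ Z^2,  H_2 ≅ Z.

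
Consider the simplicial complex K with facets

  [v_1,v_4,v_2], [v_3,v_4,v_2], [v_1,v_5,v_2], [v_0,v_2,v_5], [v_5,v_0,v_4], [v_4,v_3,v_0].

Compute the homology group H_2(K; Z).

H_2 = 0.

Fix the vertex order v_0 < v_1 < v_2 < v_3 < v_4 < v_5 and write every simplex with vertices in increasing order. Then dim K = 2 and the simplices of K are:

  0-simplices (6): [v_0], [v_1], [v_2], [v_3], [v_4], [v_5]
  1-simplices (12): [v_0,v_2], [v_0,v_3], [v_0,v_4], [v_0,v_5], [v_1,v_2], [v_1,v_4], [v_1,v_5], [v_2,v_3], [v_2,v_4], [v_2,v_5], [v_3,v_4], [v_4,v_5]
  2-simplices (6): [v_0,v_2,v_5], [v_0,v_3,v_4], [v_0,v_4,v_5], [v_1,v_2,v_4], [v_1,v_2,v_5], [v_2,v_3,v_4]

so the chain groups are C_0 ≅ Z^6, C_1 ≅ Z^12, C_2 ≅ Z^6.

Boundary ∂_1: C_1 → C_0 is given by ∂[p,q] = [q] − [p].
The 6×12 boundary matrix has rank 5 and Smith normal form diag(1,1,1,1,1).

The boundary map ∂_2: C_2 → C_1 sends each 2-simplex [p,q,r] to [q,r] − [p,r] + [p,q]. For instance
  ∂[v_1,v_2,v_5] = [v_2,v_5] − [v_1,v_5] + [v_1,v_2],
  ∂[v_0,v_2,v_5] = [v_2,v_5] − [v_0,v_5] + [v_0,v_2].
The 12×6 boundary matrix has rank 6 and Smith normal form diag(1,1,1,1,1,1).

From H_k ≅ ker(∂_k) / im(∂_{k+1}) we obtain:

  H_2: rank ker ∂_2 − rank ∂_3 = (6 − 6) − 0 = 0, and there is no ∂_3, so H_2 = 0.

(K is a triangulation of the cylinder S^1 x I.)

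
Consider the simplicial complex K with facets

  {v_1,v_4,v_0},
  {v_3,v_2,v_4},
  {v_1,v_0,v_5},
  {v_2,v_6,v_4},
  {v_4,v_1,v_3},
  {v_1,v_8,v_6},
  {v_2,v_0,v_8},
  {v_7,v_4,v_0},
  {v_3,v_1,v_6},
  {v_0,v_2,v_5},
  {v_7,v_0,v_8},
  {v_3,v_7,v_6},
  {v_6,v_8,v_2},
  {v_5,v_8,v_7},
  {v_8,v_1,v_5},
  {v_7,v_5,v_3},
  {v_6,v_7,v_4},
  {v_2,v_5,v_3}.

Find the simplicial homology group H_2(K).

Order the vertices as v_0 < v_1 < v_2 < v_3 < v_4 < v_5 < v_6 < v_7 < v_8. Listing each simplex with vertices in this order, K has dimension 2 with simplices:

  0-simplices (9): [v_0], [v_1], [v_2], [v_3], [v_4], [v_5], [v_6], [v_7], [v_8]
  1-simplices (27): (27 of them)
  2-simplices (18): (18 of them)

giving chain groups C_0 ≅ Z^9, C_1 ≅ Z^27, C_2 ≅ Z^18.

∂_1: C_1 → C_0 is given by ∂[p,q] = [q] − [p]. For instance
  ∂[v_0,v_5] = [v_5] − [v_0].
The 9×27 boundary matrix has rank 8 and Smith normal form diag(1,1,1,1,1,1,1,1).

Boundary ∂_2: C_2 → C_1 sends each 2-simplex [p,q,r] to [q,r] − [p,r] + [p,q]. For instance
  ∂[v_0,v_2,v_5] = [v_2,v_5] − [v_0,v_5] + [v_0,v_2],
  ∂[v_1,v_3,v_4] = [v_3,v_4] − [v_1,v_4] + [v_1,v_3].
The 27×18 boundary matrix has rank 18 and Smith normal form diag(1,1,1,1,1,1,1,1,1,1,1,1,1,1,1,1,1,2).

Now H_k = ker ∂_k / im ∂_{k+1}, so:

  H_2: rank ker ∂_2 − rank ∂_3 = (18 − 18) − 0 = 0, and there is no ∂_3, so H_2 ≅ 0.

H_2 = 0.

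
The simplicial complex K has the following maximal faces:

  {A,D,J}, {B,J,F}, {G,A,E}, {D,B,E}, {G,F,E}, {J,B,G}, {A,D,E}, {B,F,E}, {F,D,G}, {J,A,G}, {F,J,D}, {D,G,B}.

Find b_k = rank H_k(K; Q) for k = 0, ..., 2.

b_0 = 1, b_1 = 0, b_2 = 0.

Fix the vertex order A < B < D < E < F < G < J and write every simplex with vertices in increasing order. Then dim K = 2 and the simplices of K are:

  0-simplices (7): A, B, D, E, F, G, J
  1-simplices (18): AD, AE, AG, AJ, BD, BE, BF, BG, BJ, DE, DF, DG, DJ, EF, EG, FG, FJ, GJ
  2-simplices (12): ADE, ADJ, AEG, AGJ, BDE, BDG, BEF, BFJ, BGJ, DFG, DFJ, EFG

Hence C_0 ≅ Z^7, C_1 ≅ Z^18, C_2 ≅ Z^12.

Boundary ∂_1: C_1 → C_0 is given by ∂[p,q] = [q] − [p]. For instance
  ∂FJ = J − F.
This gives a 7×18 integer matrix of rank 6; reducing to Smith normal form yields diagonal entries (1,1,1,1,1,1).

The boundary map ∂_2: C_2 → C_1 maps a triangle to the signed sum of its edges. For instance
  ∂BFJ = FJ − BJ + BF,
  ∂DFJ = FJ − DJ + DF.
The resulting 18×12 matrix has rank 12, and its Smith normal form has invariant factors (1,1,1,1,1,1,1,1,1,1,1,2).

From H_k ≅ ker(∂_k) / im(∂_{k+1}) we obtain:

  H_0: rank C_0 − rank ∂_1 = 7 − 6 = 1, and the invariant factors of ∂_1 are all 1, so H_0 = Z.
  H_1: rank ker ∂_1 − rank ∂_2 = (18 − 6) − 12 = 0, and ∂_2 has invariant factor 2 > 1, so H_1 = Z/2.
  H_2: rank ker ∂_2 − rank ∂_3 = (12 − 12) − 0 = 0, and there is no ∂_3, so H_2 = 0.

(K is a triangulation of the real projective plane RP^2.)

Hence the Betti numbers are b_0 = 1, b_1 = 0, b_2 = 0.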